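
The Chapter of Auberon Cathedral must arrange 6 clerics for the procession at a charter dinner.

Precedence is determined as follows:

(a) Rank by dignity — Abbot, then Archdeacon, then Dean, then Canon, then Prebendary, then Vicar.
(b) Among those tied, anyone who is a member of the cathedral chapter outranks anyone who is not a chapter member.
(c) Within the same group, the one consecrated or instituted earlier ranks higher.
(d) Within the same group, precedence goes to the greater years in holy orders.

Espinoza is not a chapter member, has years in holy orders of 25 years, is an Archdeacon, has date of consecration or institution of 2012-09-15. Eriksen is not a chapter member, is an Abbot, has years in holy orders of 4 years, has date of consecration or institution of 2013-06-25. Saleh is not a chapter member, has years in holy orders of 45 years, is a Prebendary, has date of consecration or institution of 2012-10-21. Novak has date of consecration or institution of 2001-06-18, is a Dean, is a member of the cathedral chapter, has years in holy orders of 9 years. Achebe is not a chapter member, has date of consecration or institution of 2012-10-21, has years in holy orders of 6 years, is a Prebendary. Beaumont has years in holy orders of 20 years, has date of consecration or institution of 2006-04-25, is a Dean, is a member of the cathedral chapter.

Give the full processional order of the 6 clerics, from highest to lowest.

Eriksen, Espinoza, Novak, Beaumont, Saleh, Achebe

By dignity: Eriksen (Abbot); then Espinoza (Archdeacon); then Novak and Beaumont (Dean); then Saleh and Achebe (Prebendary).
Novak and Beaumont are each a member of the cathedral chapter, so the next rule applies.
Among Novak and Beaumont, by date of consecration or institution (earlier first): Novak (2001-06-18) before Beaumont (2006-04-25).
Saleh and Achebe are each not a chapter member, so the next rule applies.
Saleh and Achebe both have date of consecration or institution 2012-10-21, so the next rule applies.
Among Saleh and Achebe, by years in holy orders (higher first): Saleh (45 years) before Achebe (6 years).
Full order: Eriksen, Espinoza, Novak, Beaumont, Saleh, Achebe.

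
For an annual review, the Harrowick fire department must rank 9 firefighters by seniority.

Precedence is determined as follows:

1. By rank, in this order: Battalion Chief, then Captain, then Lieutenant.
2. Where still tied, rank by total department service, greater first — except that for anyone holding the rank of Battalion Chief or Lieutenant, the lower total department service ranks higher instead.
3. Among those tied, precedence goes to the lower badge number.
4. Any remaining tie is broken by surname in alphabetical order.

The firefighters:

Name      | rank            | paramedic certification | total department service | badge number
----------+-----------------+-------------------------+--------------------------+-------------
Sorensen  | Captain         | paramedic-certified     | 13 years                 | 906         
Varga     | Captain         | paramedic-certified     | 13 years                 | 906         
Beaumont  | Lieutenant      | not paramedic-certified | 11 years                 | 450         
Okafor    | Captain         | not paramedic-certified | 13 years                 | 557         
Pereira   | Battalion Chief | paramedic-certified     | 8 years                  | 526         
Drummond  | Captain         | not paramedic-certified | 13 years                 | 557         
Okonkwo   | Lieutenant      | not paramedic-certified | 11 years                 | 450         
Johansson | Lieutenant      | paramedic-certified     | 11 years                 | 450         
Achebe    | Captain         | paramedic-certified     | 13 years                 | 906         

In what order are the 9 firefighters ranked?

Pereira, Drummond, Okafor, Achebe, Sorensen, Varga, Beaumont, Johansson, Okonkwo

By rank: Pereira (Battalion Chief); then Drummond, Okafor, Achebe, Sorensen and Varga (Captain); then Beaumont, Johansson and Okonkwo (Lieutenant).
Drummond, Okafor, Achebe, Sorensen and Varga all have total department service 13 years, so the next rule applies.
Among Drummond, Okafor, Achebe, Sorensen and Varga, by badge number (lower first): Drummond and Okafor (557) before Achebe, Sorensen and Varga (906).
Among Drummond and Okafor, alphabetically by surname: Drummond before Okafor.
Among Achebe, Sorensen and Varga, alphabetically by surname: Achebe before Sorensen before Varga.
Beaumont, Johansson and Okonkwo all have total department service 11 years, so the next rule applies.
Beaumont, Johansson and Okonkwo all have badge number 450, so the next rule applies.
Among Beaumont, Johansson and Okonkwo, alphabetically by surname: Beaumont before Johansson before Okonkwo.
Full order: Pereira, Drummond, Okafor, Achebe, Sorensen, Varga, Beaumont, Johansson, Okonkwo.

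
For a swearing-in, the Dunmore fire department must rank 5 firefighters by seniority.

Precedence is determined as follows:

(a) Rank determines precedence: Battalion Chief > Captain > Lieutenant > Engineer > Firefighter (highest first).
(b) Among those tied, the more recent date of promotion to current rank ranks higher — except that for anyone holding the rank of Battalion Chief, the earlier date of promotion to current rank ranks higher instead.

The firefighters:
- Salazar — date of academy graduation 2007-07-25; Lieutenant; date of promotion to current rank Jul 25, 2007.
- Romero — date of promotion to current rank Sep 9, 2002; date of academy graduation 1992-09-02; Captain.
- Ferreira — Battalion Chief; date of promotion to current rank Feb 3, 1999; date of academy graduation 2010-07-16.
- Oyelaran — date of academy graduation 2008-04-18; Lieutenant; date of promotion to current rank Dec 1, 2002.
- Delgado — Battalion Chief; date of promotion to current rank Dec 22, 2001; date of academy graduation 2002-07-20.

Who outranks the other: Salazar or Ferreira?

Ferreira

By rank: Ferreira and Delgado (Battalion Chief); then Romero (Captain); then Salazar and Oyelaran (Lieutenant).
Among Ferreira and Delgado, by date of promotion to current rank (earlier first) (reversed rule for this group): Ferreira (Feb 3, 1999) before Delgado (Dec 22, 2001).
Among Salazar and Oyelaran, by date of promotion to current rank (later first): Salazar (Jul 25, 2007) before Oyelaran (Dec 1, 2002).
So Ferreira takes precedence.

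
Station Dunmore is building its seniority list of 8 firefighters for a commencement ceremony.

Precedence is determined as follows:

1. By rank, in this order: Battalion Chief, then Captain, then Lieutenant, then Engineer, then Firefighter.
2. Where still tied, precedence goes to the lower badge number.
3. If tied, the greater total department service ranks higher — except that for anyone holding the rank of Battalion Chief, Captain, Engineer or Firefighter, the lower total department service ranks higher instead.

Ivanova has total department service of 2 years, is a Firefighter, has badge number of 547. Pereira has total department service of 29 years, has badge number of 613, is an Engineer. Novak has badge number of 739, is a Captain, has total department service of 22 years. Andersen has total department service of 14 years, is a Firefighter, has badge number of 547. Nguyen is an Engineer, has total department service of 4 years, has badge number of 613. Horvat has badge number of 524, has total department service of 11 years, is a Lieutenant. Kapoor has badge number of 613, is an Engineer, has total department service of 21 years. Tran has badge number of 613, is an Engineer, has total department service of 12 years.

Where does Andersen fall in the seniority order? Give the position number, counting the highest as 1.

8

By rank: Novak (Captain); then Horvat (Lieutenant); then Nguyen, Tran, Kapoor and Pereira (Engineer); then Ivanova and Andersen (Firefighter).
Nguyen, Tran, Kapoor and Pereira all have badge number 613, so the next rule applies.
Among Nguyen, Tran, Kapoor and Pereira, by total department service (lower first) (reversed rule for this group): Nguyen (4 years) before Tran (12 years) before Kapoor (21 years) before Pereira (29 years).
Ivanova and Andersen both have badge number 547, so the next rule applies.
Among Ivanova and Andersen, by total department service (lower first) (reversed rule for this group): Ivanova (2 years) before Andersen (14 years).
Order: Novak, Horvat, Nguyen, Tran, Kapoor, Pereira, Ivanova, Andersen. So position 8.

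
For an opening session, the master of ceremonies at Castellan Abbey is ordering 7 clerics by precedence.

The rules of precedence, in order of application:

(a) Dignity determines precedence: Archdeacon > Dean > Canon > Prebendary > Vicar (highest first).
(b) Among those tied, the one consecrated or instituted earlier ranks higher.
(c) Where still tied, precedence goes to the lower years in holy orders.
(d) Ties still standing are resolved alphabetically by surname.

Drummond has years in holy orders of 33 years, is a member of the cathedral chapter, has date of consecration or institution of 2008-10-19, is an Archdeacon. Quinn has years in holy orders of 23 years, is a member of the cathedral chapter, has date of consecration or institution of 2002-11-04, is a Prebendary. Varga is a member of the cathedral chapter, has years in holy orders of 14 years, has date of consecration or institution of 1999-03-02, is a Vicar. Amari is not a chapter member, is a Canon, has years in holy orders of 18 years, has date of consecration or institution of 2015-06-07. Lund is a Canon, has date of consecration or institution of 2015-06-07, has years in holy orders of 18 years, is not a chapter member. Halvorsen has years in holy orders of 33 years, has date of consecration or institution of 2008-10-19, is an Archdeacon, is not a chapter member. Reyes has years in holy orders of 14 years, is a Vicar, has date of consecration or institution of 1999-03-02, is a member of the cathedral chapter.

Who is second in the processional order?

Halvorsen

By dignity: Drummond and Halvorsen (Archdeacon); then Amari and Lund (Canon); then Quinn (Prebendary); then Reyes and Varga (Vicar).
Drummond and Halvorsen both have date of consecration or institution 2008-10-19, so the next rule applies.
Drummond and Halvorsen both have years in holy orders 33 years, so the next rule applies.
Among Drummond and Halvorsen, alphabetically by surname: Drummond before Halvorsen.
Amari and Lund both have date of consecration or institution 2015-06-07, so the next rule applies.
Amari and Lund both have years in holy orders 18 years, so the next rule applies.
Among Amari and Lund, alphabetically by surname: Amari before Lund.
Reyes and Varga both have date of consecration or institution 1999-03-02, so the next rule applies.
Reyes and Varga both have years in holy orders 14 years, so the next rule applies.
Among Reyes and Varga, alphabetically by surname: Reyes before Varga.
Order: Drummond, Halvorsen, Amari, Lund, Quinn, Reyes, Varga.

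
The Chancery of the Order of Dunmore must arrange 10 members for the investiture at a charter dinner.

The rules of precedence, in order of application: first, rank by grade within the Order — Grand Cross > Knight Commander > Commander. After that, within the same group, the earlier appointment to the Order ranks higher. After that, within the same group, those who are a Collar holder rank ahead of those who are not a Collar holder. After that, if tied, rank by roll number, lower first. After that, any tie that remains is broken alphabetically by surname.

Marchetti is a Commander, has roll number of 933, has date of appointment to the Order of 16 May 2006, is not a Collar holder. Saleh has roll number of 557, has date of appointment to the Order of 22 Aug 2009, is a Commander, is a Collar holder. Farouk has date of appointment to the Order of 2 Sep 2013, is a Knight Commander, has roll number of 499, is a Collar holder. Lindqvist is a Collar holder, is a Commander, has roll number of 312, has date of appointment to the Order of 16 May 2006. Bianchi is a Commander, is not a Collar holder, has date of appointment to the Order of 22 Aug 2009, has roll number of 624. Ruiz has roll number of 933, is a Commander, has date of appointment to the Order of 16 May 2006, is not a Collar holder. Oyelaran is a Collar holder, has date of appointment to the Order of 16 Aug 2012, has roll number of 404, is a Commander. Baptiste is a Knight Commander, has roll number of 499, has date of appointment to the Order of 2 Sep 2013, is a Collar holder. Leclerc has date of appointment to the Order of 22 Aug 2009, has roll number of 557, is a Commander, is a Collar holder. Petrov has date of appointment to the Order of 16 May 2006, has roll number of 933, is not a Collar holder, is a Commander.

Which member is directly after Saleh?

By grade within the Order: Baptiste and Farouk (Knight Commander); then Lindqvist, Marchetti, Petrov, Ruiz, Leclerc, Saleh, Bianchi and Oyelaran (Commander).
Baptiste and Farouk both have date of appointment to the Order 2 Sep 2013, so the next rule applies.
Baptiste and Farouk are each a Collar holder, so the next rule applies.
Baptiste and Farouk both have roll number 499, so the next rule applies.
Among Baptiste and Farouk, alphabetically by surname: Baptiste before Farouk.
Among Lindqvist, Marchetti, Petrov, Ruiz, Leclerc, Saleh, Bianchi and Oyelaran, by date of appointment to the Order (earlier first): Lindqvist, Marchetti, Petrov and Ruiz (16 May 2006) before Leclerc, Saleh and Bianchi (22 Aug 2009) before Oyelaran (16 Aug 2012).
Among Lindqvist, Marchetti, Petrov and Ruiz, a Collar holder before not a Collar holder: Lindqvist (a Collar holder) before Marchetti, Petrov and Ruiz (not a Collar holder).
Marchetti, Petrov and Ruiz all have roll number 933, so the next rule applies.
Among Marchetti, Petrov and Ruiz, alphabetically by surname: Marchetti before Petrov before Ruiz.
Among Leclerc, Saleh and Bianchi, a Collar holder before not a Collar holder: Leclerc and Saleh (a Collar holder) before Bianchi (not a Collar holder).
Leclerc and Saleh both have roll number 557, so the next rule applies.
Among Leclerc and Saleh, alphabetically by surname: Leclerc before Saleh.
Order: Baptiste, Farouk, Lindqvist, Marchetti, Petrov, Ruiz, Leclerc, Saleh, Bianchi, Oyelaran.

Bianchi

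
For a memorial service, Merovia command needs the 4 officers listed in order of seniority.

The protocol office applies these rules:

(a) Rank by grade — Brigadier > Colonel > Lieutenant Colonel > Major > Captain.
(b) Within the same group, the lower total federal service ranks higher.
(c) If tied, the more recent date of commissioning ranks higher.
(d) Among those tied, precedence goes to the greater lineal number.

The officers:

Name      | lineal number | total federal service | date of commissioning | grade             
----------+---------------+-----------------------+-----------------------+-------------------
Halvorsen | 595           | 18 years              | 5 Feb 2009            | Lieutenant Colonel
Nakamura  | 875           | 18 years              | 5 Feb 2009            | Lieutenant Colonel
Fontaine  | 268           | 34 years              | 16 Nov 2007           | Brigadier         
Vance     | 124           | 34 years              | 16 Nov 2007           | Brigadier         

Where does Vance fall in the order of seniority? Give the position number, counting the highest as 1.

2

By grade: Fontaine and Vance (Brigadier); then Nakamura and Halvorsen (Lieutenant Colonel).
Fontaine and Vance both have total federal service 34 years, so the next rule applies.
Fontaine and Vance both have date of commissioning 16 Nov 2007, so the next rule applies.
Among Fontaine and Vance, by lineal number (higher first): Fontaine (268) before Vance (124).
Nakamura and Halvorsen both have total federal service 18 years, so the next rule applies.
Nakamura and Halvorsen both have date of commissioning 5 Feb 2009, so the next rule applies.
Among Nakamura and Halvorsen, by lineal number (higher first): Nakamura (875) before Halvorsen (595).
Order: Fontaine, Vance, Nakamura, Halvorsen. So position 2.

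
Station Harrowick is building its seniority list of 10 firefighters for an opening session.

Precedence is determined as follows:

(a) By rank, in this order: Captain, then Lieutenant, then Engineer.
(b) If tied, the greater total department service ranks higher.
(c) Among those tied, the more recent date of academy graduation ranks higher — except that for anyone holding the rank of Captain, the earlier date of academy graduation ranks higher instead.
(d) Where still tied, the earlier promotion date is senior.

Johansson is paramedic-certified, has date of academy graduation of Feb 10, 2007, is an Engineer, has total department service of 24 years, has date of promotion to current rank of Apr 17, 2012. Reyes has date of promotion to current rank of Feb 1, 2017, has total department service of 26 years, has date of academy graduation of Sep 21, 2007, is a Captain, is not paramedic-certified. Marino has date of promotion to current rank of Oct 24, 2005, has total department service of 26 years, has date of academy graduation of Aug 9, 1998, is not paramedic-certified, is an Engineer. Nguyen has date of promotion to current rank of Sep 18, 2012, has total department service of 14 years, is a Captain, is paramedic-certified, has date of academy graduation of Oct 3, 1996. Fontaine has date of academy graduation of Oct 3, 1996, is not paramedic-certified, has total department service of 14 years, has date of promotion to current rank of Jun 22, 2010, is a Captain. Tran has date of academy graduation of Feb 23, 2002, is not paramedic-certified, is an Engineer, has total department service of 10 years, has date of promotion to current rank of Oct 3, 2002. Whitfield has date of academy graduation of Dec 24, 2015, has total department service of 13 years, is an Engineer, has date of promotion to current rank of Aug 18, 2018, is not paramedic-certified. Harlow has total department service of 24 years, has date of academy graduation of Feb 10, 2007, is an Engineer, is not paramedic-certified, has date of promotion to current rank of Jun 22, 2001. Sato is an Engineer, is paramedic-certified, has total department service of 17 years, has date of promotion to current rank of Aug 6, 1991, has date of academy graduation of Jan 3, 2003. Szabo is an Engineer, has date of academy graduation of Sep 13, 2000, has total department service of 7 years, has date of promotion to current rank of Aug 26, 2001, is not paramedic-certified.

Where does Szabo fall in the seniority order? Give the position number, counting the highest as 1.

By rank: Reyes, Fontaine and Nguyen (Captain); then Marino, Harlow, Johansson, Sato, Whitfield, Tran and Szabo (Engineer).
Among Reyes, Fontaine and Nguyen, by total department service (higher first): Reyes (26 years) before Fontaine and Nguyen (14 years).
Fontaine and Nguyen both have date of academy graduation Oct 3, 1996, so the next rule applies.
Among Fontaine and Nguyen, by date of promotion to current rank (earlier first): Fontaine (Jun 22, 2010) before Nguyen (Sep 18, 2012).
Among Marino, Harlow, Johansson, Sato, Whitfield, Tran and Szabo, by total department service (higher first): Marino (26 years) before Harlow and Johansson (24 years) before Sato (17 years) before Whitfield (13 years) before Tran (10 years) before Szabo (7 years).
Harlow and Johansson both have date of academy graduation Feb 10, 2007, so the next rule applies.
Among Harlow and Johansson, by date of promotion to current rank (earlier first): Harlow (Jun 22, 2001) before Johansson (Apr 17, 2012).
Order: Reyes, Fontaine, Nguyen, Marino, Harlow, Johansson, Sato, Whitfield, Tran, Szabo. So position 10.

10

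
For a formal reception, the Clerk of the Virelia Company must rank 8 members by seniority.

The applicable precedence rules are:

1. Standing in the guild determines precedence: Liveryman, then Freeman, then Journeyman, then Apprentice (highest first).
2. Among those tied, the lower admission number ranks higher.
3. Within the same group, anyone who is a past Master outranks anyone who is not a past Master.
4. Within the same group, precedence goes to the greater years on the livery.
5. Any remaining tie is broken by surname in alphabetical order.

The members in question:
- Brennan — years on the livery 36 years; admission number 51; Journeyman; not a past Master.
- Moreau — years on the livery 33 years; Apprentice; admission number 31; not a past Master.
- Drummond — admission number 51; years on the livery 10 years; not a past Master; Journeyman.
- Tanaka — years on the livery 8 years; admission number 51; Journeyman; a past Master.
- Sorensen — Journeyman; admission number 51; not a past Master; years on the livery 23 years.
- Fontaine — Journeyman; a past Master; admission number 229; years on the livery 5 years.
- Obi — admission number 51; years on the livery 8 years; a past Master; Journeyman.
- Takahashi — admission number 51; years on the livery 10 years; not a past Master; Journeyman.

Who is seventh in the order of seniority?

By standing in the guild: Obi, Tanaka, Brennan, Sorensen, Drummond, Takahashi and Fontaine (Journeyman); then Moreau (Apprentice).
Among Obi, Tanaka, Brennan, Sorensen, Drummond, Takahashi and Fontaine, by admission number (lower first): Obi, Tanaka, Brennan, Sorensen, Drummond and Takahashi (51) before Fontaine (229).
Among Obi, Tanaka, Brennan, Sorensen, Drummond and Takahashi, a past Master before not a past Master: Obi and Tanaka (a past Master) before Brennan, Sorensen, Drummond and Takahashi (not a past Master).
Obi and Tanaka both have years on the livery 8 years, so the next rule applies.
Among Obi and Tanaka, alphabetically by surname: Obi before Tanaka.
Among Brennan, Sorensen, Drummond and Takahashi, by years on the livery (higher first): Brennan (36 years) before Sorensen (23 years) before Drummond and Takahashi (10 years).
Among Drummond and Takahashi, alphabetically by surname: Drummond before Takahashi.
Order: Obi, Tanaka, Brennan, Sorensen, Drummond, Takahashi, Fontaine, Moreau.

Fontaine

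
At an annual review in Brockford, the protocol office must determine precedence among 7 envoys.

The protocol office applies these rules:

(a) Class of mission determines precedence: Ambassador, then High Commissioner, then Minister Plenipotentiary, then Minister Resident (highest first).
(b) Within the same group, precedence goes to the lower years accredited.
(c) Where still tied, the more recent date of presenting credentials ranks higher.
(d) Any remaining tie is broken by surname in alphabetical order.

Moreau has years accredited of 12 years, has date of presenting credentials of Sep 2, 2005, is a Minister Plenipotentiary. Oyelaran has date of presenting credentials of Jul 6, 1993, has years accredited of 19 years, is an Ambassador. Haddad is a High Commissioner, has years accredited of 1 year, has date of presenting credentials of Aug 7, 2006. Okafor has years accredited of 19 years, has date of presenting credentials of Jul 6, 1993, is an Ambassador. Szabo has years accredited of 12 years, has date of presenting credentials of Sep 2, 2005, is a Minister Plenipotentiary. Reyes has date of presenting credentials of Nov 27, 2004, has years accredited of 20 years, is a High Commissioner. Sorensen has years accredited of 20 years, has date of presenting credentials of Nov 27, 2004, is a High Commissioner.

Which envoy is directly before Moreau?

Sorensen

By class of mission: Okafor and Oyelaran (Ambassador); then Haddad, Reyes and Sorensen (High Commissioner); then Moreau and Szabo (Minister Plenipotentiary).
Okafor and Oyelaran both have years accredited 19 years, so the next rule applies.
Okafor and Oyelaran both have date of presenting credentials Jul 6, 1993, so the next rule applies.
Among Okafor and Oyelaran, alphabetically by surname: Okafor before Oyelaran.
Among Haddad, Reyes and Sorensen, by years accredited (lower first): Haddad (1 year) before Reyes and Sorensen (20 years).
Reyes and Sorensen both have date of presenting credentials Nov 27, 2004, so the next rule applies.
Among Reyes and Sorensen, alphabetically by surname: Reyes before Sorensen.
Moreau and Szabo both have years accredited 12 years, so the next rule applies.
Moreau and Szabo both have date of presenting credentials Sep 2, 2005, so the next rule applies.
Among Moreau and Szabo, alphabetically by surname: Moreau before Szabo.
Order: Okafor, Oyelaran, Haddad, Reyes, Sorensen, Moreau, Szabo.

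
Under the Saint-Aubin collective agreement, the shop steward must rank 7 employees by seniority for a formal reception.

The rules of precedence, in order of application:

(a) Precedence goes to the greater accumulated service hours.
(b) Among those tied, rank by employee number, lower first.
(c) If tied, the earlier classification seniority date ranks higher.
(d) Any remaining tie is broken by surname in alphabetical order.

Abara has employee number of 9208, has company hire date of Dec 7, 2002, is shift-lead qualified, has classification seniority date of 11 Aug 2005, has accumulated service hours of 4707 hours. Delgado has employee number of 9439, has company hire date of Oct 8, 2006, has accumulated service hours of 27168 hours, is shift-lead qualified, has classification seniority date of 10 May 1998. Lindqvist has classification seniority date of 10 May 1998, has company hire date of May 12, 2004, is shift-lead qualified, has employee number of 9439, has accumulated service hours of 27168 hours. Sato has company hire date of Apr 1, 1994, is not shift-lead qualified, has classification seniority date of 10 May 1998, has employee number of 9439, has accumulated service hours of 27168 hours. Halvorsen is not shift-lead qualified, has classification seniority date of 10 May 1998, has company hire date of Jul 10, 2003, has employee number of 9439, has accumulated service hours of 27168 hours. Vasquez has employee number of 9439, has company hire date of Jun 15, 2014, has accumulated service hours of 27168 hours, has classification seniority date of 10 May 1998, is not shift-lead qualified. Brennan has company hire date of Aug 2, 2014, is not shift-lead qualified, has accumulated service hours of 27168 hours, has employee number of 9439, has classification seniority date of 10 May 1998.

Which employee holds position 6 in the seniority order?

By accumulated service hours (higher first): Brennan, Delgado, Halvorsen, Lindqvist, Sato and Vasquez (each 27168 hours); then Abara (4707 hours).
Brennan, Delgado, Halvorsen, Lindqvist, Sato and Vasquez all have employee number 9439, so the next rule applies.
Brennan, Delgado, Halvorsen, Lindqvist, Sato and Vasquez all have classification seniority date 10 May 1998, so the next rule applies.
Among Brennan, Delgado, Halvorsen, Lindqvist, Sato and Vasquez, alphabetically by surname: Brennan before Delgado before Halvorsen before Lindqvist before Sato before Vasquez.
Order: Brennan, Delgado, Halvorsen, Lindqvist, Sato, Vasquez, Abara.

Vasquez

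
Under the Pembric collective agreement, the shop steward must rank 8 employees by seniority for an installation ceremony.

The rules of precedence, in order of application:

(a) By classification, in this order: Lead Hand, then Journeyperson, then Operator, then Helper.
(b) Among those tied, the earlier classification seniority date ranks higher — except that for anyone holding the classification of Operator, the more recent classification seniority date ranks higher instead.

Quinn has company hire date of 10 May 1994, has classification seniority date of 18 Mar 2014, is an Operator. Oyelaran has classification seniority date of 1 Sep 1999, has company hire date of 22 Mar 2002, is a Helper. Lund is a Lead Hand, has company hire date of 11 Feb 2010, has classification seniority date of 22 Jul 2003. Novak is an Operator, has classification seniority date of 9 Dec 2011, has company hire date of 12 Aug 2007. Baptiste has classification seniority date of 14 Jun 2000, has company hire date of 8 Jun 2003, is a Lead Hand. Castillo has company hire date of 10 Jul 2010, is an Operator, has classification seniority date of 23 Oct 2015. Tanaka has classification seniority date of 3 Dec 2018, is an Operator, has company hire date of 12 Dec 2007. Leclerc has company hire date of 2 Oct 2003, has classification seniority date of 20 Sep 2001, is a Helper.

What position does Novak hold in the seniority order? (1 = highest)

6

By classification: Baptiste and Lund (Lead Hand); then Tanaka, Castillo, Quinn and Novak (Operator); then Oyelaran and Leclerc (Helper).
Among Baptiste and Lund, by classification seniority date (earlier first): Baptiste (14 Jun 2000) before Lund (22 Jul 2003).
Among Tanaka, Castillo, Quinn and Novak, by classification seniority date (later first) (reversed rule for this group): Tanaka (3 Dec 2018) before Castillo (23 Oct 2015) before Quinn (18 Mar 2014) before Novak (9 Dec 2011).
Among Oyelaran and Leclerc, by classification seniority date (earlier first): Oyelaran (1 Sep 1999) before Leclerc (20 Sep 2001).
Order: Baptiste, Lund, Tanaka, Castillo, Quinn, Novak, Oyelaran, Leclerc. So position 6.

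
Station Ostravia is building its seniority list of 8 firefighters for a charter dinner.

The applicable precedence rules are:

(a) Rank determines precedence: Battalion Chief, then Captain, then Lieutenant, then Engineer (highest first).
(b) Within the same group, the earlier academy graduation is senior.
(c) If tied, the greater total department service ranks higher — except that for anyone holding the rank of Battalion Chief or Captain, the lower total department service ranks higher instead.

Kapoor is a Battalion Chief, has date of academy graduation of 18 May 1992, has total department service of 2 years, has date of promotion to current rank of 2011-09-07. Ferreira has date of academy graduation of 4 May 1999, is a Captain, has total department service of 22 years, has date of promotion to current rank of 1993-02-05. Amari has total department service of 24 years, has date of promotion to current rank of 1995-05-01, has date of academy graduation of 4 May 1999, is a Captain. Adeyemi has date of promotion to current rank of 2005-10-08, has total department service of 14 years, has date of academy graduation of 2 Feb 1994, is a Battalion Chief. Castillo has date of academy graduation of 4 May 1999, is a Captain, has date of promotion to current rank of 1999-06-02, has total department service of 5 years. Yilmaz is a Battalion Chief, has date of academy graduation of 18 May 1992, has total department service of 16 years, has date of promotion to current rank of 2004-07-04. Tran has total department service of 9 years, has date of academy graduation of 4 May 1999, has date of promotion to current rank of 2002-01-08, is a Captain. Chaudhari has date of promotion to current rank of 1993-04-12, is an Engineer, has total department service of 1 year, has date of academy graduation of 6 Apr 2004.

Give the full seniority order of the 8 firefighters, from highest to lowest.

Kapoor, Yilmaz, Adeyemi, Castillo, Tran, Ferreira, Amari, Chaudhari

By rank: Kapoor, Yilmaz and Adeyemi (Battalion Chief); then Castillo, Tran, Ferreira and Amari (Captain); then Chaudhari (Engineer).
Among Kapoor, Yilmaz and Adeyemi, by date of academy graduation (earlier first): Kapoor and Yilmaz (18 May 1992) before Adeyemi (2 Feb 1994).
Among Kapoor and Yilmaz, by total department service (lower first) (reversed rule for this group): Kapoor (2 years) before Yilmaz (16 years).
Castillo, Tran, Ferreira and Amari all have date of academy graduation 4 May 1999, so the next rule applies.
Among Castillo, Tran, Ferreira and Amari, by total department service (lower first) (reversed rule for this group): Castillo (5 years) before Tran (9 years) before Ferreira (22 years) before Amari (24 years).
Full order: Kapoor, Yilmaz, Adeyemi, Castillo, Tran, Ferreira, Amari, Chaudhari.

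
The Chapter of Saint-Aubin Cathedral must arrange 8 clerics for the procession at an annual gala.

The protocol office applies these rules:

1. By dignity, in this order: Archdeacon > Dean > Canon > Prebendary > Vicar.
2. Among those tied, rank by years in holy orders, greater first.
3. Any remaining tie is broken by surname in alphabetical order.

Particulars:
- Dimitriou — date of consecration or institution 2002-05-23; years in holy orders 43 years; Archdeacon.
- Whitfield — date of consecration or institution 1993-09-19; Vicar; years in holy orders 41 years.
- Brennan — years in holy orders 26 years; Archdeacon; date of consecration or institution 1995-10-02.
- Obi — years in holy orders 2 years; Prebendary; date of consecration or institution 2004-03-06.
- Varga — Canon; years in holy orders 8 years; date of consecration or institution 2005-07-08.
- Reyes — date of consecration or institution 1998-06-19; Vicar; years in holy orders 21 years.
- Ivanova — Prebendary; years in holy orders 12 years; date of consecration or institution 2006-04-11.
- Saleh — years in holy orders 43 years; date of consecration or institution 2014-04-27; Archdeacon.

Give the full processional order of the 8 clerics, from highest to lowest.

Dimitriou, Saleh, Brennan, Varga, Ivanova, Obi, Whitfield, Reyes

By dignity: Dimitriou, Saleh and Brennan (Archdeacon); then Varga (Canon); then Ivanova and Obi (Prebendary); then Whitfield and Reyes (Vicar).
Among Dimitriou, Saleh and Brennan, by years in holy orders (higher first): Dimitriou and Saleh (43 years) before Brennan (26 years).
Among Dimitriou and Saleh, alphabetically by surname: Dimitriou before Saleh.
Among Ivanova and Obi, by years in holy orders (higher first): Ivanova (12 years) before Obi (2 years).
Among Whitfield and Reyes, by years in holy orders (higher first): Whitfield (41 years) before Reyes (21 years).
Full order: Dimitriou, Saleh, Brennan, Varga, Ivanova, Obi, Whitfield, Reyes.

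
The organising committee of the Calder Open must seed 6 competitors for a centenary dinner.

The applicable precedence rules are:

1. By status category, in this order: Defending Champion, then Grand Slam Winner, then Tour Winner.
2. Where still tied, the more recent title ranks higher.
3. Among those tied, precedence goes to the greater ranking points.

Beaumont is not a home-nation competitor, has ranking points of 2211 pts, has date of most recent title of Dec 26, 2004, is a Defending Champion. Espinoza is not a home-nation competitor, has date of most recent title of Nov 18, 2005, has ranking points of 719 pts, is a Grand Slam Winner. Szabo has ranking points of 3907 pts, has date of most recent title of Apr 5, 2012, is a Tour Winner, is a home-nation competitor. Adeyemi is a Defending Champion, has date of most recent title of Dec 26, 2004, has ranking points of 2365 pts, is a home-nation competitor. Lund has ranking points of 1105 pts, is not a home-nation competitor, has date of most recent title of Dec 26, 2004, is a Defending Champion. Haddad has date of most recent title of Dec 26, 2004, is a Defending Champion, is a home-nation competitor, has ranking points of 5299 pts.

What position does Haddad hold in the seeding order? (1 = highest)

By status category: Haddad, Adeyemi, Beaumont and Lund (Defending Champion); then Espinoza (Grand Slam Winner); then Szabo (Tour Winner).
Haddad, Adeyemi, Beaumont and Lund all have date of most recent title Dec 26, 2004, so the next rule applies.
Among Haddad, Adeyemi, Beaumont and Lund, by ranking points (higher first): Haddad (5299 pts) before Adeyemi (2365 pts) before Beaumont (2211 pts) before Lund (1105 pts).
Order: Haddad, Adeyemi, Beaumont, Lund, Espinoza, Szabo. So position 1.

1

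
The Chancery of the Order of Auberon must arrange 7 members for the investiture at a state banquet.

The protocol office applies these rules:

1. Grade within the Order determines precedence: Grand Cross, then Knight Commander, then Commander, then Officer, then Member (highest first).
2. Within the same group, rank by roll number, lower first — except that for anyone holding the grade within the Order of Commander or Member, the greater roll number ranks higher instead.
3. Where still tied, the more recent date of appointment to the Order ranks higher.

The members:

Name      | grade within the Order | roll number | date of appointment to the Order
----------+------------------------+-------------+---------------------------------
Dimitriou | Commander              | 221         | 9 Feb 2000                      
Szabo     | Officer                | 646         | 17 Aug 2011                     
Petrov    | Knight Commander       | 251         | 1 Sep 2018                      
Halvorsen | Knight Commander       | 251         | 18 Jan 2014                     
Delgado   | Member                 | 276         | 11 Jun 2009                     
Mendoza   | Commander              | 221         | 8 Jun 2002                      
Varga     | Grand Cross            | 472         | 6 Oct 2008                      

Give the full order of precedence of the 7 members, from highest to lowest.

By grade within the Order: Varga (Grand Cross); then Petrov and Halvorsen (Knight Commander); then Mendoza and Dimitriou (Commander); then Szabo (Officer); then Delgado (Member).
Petrov and Halvorsen both have roll number 251, so the next rule applies.
Among Petrov and Halvorsen, by date of appointment to the Order (later first): Petrov (1 Sep 2018) before Halvorsen (18 Jan 2014).
Mendoza and Dimitriou both have roll number 221, so the next rule applies.
Among Mendoza and Dimitriou, by date of appointment to the Order (later first): Mendoza (8 Jun 2002) before Dimitriou (9 Feb 2000).
Full order: Varga, Petrov, Halvorsen, Mendoza, Dimitriou, Szabo, Delgado.

Varga, Petrov, Halvorsen, Mendoza, Dimitriou, Szabo, Delgado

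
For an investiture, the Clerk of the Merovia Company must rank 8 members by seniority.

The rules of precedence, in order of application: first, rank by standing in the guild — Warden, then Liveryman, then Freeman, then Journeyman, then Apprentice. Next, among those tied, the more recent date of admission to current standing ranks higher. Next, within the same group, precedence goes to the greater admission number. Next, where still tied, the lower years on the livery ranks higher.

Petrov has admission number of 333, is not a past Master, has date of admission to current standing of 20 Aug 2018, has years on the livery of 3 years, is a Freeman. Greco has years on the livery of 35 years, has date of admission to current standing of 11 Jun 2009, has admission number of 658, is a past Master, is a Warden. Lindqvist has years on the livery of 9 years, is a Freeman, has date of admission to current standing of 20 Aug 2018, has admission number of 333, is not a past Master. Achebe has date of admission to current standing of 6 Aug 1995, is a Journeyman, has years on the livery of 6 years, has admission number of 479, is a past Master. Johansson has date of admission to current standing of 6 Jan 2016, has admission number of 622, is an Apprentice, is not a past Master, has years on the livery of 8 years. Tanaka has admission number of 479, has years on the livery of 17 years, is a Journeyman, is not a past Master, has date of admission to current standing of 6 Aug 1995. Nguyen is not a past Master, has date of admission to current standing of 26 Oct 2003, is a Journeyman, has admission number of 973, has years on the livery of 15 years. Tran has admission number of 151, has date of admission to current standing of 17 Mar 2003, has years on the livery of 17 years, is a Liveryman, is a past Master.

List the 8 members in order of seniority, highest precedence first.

Greco, Tran, Petrov, Lindqvist, Nguyen, Achebe, Tanaka, Johansson

By standing in the guild: Greco (Warden); then Tran (Liveryman); then Petrov and Lindqvist (Freeman); then Nguyen, Achebe and Tanaka (Journeyman); then Johansson (Apprentice).
Petrov and Lindqvist both have date of admission to current standing 20 Aug 2018, so the next rule applies.
Petrov and Lindqvist both have admission number 333, so the next rule applies.
Among Petrov and Lindqvist, by years on the livery (lower first): Petrov (3 years) before Lindqvist (9 years).
Among Nguyen, Achebe and Tanaka, by date of admission to current standing (later first): Nguyen (26 Oct 2003) before Achebe and Tanaka (6 Aug 1995).
Achebe and Tanaka both have admission number 479, so the next rule applies.
Among Achebe and Tanaka, by years on the livery (lower first): Achebe (6 years) before Tanaka (17 years).
Full order: Greco, Tran, Petrov, Lindqvist, Nguyen, Achebe, Tanaka, Johansson.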